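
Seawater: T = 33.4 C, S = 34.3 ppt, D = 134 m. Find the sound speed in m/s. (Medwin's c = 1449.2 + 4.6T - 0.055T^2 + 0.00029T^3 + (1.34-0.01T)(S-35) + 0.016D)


c = 1449.2 + 4.6*33.4 - 0.055*33.4^2 + 0.00029*33.4^3 + (1.34 - 0.01*33.4)*(34.3 - 35) + 0.016*134 = 1553.73

1553.73 m/s


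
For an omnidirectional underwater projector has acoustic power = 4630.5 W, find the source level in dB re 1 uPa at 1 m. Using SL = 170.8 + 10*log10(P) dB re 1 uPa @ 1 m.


SL = 170.8 + 10*log10(4630.5) = 170.8 + 36.66 = 207.46

207.46 dB


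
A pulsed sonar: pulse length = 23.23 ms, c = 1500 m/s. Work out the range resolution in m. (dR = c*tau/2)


17.4225 m


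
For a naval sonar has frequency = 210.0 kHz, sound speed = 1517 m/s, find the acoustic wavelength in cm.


lambda = c/f = 1517 / 210000 = 0.0072 m = 0.72 cm

0.72 cm


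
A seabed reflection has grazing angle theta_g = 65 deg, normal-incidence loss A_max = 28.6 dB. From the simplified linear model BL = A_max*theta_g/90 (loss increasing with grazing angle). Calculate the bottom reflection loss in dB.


BL = A_max * theta_g / 90 = 28.6 * 65 / 90 = 20.66

20.66 dB


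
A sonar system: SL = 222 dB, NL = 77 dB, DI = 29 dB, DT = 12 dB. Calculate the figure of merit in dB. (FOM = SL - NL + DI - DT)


FOM = SL - NL + DI - DT = 222 - 77 + 29 - 12 = 162

162 dB


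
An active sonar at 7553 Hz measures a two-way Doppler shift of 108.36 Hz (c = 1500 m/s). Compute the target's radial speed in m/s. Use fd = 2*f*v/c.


From fd = 2*f*v/c, v = c*fd/(2*f) = 1500 * 108.36 / (2*7553) = 10.76

10.76 m/s


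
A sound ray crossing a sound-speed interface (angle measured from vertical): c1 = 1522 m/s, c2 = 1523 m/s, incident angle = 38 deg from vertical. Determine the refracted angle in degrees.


sin(theta2) = (c2/c1)*sin(theta1) = (1523/1522)*sin(38 deg) = 0.61607
theta2 = arcsin(0.61607) = 38.03

38.03 deg


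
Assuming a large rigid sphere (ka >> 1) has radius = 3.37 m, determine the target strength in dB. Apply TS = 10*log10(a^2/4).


4.53 dB


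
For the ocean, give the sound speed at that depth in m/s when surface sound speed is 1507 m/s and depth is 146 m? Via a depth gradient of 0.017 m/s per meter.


c = 1507 + 0.017 * 146 = 1509.482

1509.482 m/s


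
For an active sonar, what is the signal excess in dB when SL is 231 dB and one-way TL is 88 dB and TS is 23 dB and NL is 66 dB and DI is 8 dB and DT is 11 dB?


9 dB


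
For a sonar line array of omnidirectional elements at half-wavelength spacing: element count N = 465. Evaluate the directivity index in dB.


DI = 10*log10(465) = 26.67

26.67 dB


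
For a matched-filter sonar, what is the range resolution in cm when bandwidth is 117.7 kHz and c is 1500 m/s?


dR = c/(2*BW) = 1500 / (2 * 117.7e3) = 0.0064 m = 0.64 cm

0.64 cm


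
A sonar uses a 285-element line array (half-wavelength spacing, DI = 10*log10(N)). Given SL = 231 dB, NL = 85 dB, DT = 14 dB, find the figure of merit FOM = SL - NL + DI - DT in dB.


156.55 dB


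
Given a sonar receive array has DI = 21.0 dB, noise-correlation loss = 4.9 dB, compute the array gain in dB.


AG = DI - L_corr = 21.0 - 4.9 = 16.1

16.1 dB


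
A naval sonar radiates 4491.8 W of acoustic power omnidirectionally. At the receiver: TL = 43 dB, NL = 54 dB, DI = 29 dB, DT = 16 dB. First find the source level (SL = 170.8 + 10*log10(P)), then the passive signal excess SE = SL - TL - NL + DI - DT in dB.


Step 1: SL = 170.8 + 10*log10(4491.8) = 207.32 dB
Step 2: SE = SL - TL - NL + DI - DT = 207.32 - 43 - 54 + 29 - 16 = 123.32

123.32 dB


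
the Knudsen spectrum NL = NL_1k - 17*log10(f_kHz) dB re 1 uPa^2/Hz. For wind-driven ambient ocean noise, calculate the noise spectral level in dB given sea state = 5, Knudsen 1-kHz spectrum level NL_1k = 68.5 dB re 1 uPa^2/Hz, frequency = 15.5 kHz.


NL = NL_1k - 17*log10(f_kHz) = 68.5 - 17*log10(15.5) = 68.5 - (20.24) = 48.26

48.26 dB


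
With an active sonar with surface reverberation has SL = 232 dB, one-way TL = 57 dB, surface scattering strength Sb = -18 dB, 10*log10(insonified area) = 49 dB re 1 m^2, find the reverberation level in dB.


RL = SL - 2*TL + Sb + 10*log10(A) = 232 - 2*57 + (-18) + 49 = 149

149 dB


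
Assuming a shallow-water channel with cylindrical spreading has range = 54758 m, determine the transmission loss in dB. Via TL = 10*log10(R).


TL = 10*log10(54758) = 47.38

47.38 dB


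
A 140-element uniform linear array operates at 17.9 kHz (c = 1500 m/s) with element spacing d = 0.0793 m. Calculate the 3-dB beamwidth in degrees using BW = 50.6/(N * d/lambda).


Step 1: lambda = 1500/17900 = 0.0838 m
Step 2: d/lambda = 0.0793/0.0838 = 0.9463
Step 3: BW = 50.6/(N * d/lambda) = 50.6/(140 * 0.9463) = 0.38

0.38 deg


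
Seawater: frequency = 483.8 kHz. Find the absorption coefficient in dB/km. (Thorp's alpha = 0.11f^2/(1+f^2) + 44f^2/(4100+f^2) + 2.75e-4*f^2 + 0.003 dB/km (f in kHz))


f^2 = 234062.44
alpha = 0.11*234062.44/(1+234062.44) + 44*234062.44/(4100+234062.44) + 2.75e-4*234062.44 + 0.003 = 107.723

107.723 dB/km


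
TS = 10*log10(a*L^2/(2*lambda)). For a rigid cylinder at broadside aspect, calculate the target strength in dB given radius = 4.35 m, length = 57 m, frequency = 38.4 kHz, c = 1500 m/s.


lambda = 1500/38400 = 0.03906 m
TS = 10*log10(4.35*57^2/(2*0.03906)) = 52.57

52.57 dB


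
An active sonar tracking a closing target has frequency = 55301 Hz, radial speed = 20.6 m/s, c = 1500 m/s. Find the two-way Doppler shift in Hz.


fd = 2*f*v/c = 2 * 55301 * 20.6 / 1500 = 1518.93

1518.93 Hz


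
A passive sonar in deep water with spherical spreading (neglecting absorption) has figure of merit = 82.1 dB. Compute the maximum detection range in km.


At max range FOM = TL, so 20*log10(R) = 82.1
R = 10^(82.1/20) = 12735.03 m = 12.74 km

12.74 km


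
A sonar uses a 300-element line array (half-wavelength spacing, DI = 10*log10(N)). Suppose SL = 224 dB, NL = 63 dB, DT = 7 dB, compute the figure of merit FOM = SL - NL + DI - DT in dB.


178.77 dB


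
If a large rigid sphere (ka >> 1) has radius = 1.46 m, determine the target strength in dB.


-2.73 dB


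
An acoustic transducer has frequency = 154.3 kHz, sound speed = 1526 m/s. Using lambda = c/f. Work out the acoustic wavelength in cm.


0.99 cm


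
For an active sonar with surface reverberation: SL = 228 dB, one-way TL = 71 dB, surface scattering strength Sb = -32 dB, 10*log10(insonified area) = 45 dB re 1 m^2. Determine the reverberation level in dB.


RL = SL - 2*TL + Sb + 10*log10(A) = 228 - 2*71 + (-32) + 45 = 99

99 dB


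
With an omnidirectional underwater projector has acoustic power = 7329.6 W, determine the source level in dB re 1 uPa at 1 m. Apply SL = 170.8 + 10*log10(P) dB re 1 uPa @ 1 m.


209.45 dB


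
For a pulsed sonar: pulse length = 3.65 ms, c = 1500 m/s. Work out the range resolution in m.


dR = c*tau/2 = 1500 * 3.65e-3 / 2 = 2.7375

2.7375 m


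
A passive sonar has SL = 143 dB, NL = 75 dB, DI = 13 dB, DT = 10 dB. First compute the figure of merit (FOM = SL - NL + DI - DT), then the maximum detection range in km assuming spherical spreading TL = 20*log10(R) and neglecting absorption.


Step 1: FOM = SL - NL + DI - DT = 143 - 75 + 13 - 10 = 71 dB
Step 2: at max range FOM = TL = 20*log10(R), so R = 10^(71/20) = 3548.13 m = 3.55 km

3.55 km


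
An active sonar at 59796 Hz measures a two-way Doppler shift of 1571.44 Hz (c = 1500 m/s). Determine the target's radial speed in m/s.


19.71 m/s


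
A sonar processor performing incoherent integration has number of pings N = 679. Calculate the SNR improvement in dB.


Gain = 5*log10(679) = 14.16

14.16 dB


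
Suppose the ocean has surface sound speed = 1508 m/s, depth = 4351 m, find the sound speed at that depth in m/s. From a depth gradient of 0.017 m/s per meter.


c = 1508 + 0.017 * 4351 = 1581.967

1581.967 m/s


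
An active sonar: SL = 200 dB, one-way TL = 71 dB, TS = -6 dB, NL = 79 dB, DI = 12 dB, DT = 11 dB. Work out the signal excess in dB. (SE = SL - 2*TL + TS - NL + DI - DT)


SE = SL - 2*TL + TS - NL + DI - DT = 200 - 2*71 + (-6) - 79 + 12 - 11 = -26

-26 dB


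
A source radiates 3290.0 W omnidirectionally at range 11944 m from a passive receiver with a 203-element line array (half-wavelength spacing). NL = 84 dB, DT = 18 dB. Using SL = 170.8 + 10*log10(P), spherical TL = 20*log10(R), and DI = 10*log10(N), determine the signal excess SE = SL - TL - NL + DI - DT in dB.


45.5 dB


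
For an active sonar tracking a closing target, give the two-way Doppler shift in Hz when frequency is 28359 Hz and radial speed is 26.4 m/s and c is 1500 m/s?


fd = 2*f*v/c = 2 * 28359 * 26.4 / 1500 = 998.24

998.24 Hz


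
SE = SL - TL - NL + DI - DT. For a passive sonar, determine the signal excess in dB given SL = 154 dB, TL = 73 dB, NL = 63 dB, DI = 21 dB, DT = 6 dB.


33 dB


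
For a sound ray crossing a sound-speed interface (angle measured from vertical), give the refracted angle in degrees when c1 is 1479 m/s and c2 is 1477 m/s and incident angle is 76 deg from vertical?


sin(theta2) = (c2/c1)*sin(theta1) = (1477/1479)*sin(76 deg) = 0.96898
theta2 = arcsin(0.96898) = 75.69

75.69 deg


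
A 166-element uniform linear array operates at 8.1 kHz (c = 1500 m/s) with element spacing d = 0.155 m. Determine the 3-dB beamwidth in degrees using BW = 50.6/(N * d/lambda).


Step 1: lambda = 1500/8100 = 0.18519 m
Step 2: d/lambda = 0.155/0.18519 = 0.837
Step 3: BW = 50.6/(N * d/lambda) = 50.6/(166 * 0.837) = 0.36

0.36 deg


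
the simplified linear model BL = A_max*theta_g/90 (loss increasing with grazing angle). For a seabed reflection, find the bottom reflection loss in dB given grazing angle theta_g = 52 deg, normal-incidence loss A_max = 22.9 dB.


BL = A_max * theta_g / 90 = 22.9 * 52 / 90 = 13.23

13.23 dB


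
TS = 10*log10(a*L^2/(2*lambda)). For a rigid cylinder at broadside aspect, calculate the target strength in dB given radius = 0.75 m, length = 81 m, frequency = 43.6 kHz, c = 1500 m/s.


lambda = 1500/43600 = 0.0344 m
TS = 10*log10(0.75*81^2/(2*0.0344)) = 48.54

48.54 dB


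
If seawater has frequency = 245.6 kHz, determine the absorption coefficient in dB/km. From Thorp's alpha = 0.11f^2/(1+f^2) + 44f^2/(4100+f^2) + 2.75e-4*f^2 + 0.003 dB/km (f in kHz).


57.9 dB/km


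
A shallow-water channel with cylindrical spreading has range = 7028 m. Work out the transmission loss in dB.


TL = 10*log10(7028) = 38.47

38.47 dB


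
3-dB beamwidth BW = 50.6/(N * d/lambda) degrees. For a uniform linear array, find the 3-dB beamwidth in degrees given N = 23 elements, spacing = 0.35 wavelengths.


BW = 50.6 / (23 * 0.35) = 50.6 / 8.05 = 6.29

6.29 deg


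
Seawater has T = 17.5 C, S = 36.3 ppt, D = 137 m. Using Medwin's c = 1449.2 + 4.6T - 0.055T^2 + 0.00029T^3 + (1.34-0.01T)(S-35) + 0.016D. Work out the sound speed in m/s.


c = 1449.2 + 4.6*17.5 - 0.055*17.5^2 + 0.00029*17.5^3 + (1.34 - 0.01*17.5)*(36.3 - 35) + 0.016*137 = 1518.12

1518.12 m/s


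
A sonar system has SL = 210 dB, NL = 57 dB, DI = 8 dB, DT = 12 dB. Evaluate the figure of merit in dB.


FOM = SL - NL + DI - DT = 210 - 57 + 8 - 12 = 149

149 dB


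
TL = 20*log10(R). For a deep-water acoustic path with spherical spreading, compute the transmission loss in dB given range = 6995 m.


TL = 20*log10(6995) = 76.9

76.9 dB


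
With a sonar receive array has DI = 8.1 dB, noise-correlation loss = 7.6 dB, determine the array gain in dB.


AG = DI - L_corr = 8.1 - 7.6 = 0.5

0.5 dB


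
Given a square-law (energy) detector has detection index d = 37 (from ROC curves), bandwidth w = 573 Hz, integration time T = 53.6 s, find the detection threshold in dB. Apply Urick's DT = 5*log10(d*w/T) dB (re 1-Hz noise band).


12.99 dB


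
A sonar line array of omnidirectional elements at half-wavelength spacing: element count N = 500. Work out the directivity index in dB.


DI = 10*log10(500) = 26.99

26.99 dB


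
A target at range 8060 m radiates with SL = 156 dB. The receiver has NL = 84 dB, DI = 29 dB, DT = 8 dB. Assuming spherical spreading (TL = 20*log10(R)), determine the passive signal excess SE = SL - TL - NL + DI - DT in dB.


Step 1: TL = 20*log10(8060) = 78.13 dB
Step 2: SE = 156 - 78.13 - 84 + 29 - 8 = 14.87

14.87 dB


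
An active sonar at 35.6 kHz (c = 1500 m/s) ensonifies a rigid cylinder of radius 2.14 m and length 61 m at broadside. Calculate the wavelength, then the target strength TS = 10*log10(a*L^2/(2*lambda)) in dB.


Step 1: lambda = c/f = 1500/35600 = 0.04213 m
Step 2: TS = 10*log10(a*L^2/(2*lambda)) = 10*log10(2.14*61^2/(2*0.04213)) = 49.75

49.75 dB


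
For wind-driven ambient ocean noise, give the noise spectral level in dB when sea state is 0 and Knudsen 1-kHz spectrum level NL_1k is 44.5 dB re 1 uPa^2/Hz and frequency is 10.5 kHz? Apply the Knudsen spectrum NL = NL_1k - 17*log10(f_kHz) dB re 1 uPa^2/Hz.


27.14 dB


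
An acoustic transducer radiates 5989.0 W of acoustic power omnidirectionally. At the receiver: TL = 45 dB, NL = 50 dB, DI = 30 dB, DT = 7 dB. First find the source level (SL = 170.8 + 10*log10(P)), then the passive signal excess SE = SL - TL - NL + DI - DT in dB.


Step 1: SL = 170.8 + 10*log10(5989.0) = 208.57 dB
Step 2: SE = SL - TL - NL + DI - DT = 208.57 - 45 - 50 + 30 - 7 = 136.57

136.57 dB


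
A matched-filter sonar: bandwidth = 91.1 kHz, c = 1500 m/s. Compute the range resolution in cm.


dR = c/(2*BW) = 1500 / (2 * 91.1e3) = 0.0082 m = 0.82 cm

0.82 cm


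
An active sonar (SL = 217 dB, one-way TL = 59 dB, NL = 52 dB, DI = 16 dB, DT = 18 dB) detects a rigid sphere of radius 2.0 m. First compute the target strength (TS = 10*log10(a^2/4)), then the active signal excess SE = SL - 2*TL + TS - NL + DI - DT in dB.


Step 1: TS = 10*log10(2.0^2/4) = 0.0 dB
Step 2: SE = SL - 2*TL + TS - NL + DI - DT = 217 - 2*59 + (0.0) - 52 + 16 - 18 = 45.0

45.0 dB


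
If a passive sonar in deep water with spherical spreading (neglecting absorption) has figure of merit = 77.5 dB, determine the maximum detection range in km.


At max range FOM = TL, so 20*log10(R) = 77.5
R = 10^(77.5/20) = 7498.94 m = 7.5 km

7.5 km


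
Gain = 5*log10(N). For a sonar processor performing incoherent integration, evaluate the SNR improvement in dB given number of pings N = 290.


Gain = 5*log10(290) = 12.31

12.31 dB


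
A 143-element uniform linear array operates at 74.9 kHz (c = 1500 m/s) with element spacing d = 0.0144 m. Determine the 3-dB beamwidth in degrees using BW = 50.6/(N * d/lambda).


0.49 deg


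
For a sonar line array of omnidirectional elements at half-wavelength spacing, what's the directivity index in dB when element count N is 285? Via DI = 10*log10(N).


24.55 dB


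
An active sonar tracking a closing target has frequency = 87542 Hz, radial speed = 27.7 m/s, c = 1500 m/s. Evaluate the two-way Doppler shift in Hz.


3233.22 Hz


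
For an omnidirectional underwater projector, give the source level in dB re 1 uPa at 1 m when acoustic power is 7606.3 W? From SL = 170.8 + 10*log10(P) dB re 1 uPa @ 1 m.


209.61 dB


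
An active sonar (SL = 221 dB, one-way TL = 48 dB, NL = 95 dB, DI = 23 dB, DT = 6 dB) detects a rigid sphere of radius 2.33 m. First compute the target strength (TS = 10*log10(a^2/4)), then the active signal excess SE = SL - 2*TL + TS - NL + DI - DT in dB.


Step 1: TS = 10*log10(2.33^2/4) = 1.33 dB
Step 2: SE = SL - 2*TL + TS - NL + DI - DT = 221 - 2*48 + (1.33) - 95 + 23 - 6 = 48.33

48.33 dB


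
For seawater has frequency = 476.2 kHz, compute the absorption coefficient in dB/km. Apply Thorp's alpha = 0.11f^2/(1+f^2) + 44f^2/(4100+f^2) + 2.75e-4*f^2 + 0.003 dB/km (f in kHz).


f^2 = 226766.44
alpha = 0.11*226766.44/(1+226766.44) + 44*226766.44/(4100+226766.44) + 2.75e-4*226766.44 + 0.003 = 105.692

105.692 dB/km


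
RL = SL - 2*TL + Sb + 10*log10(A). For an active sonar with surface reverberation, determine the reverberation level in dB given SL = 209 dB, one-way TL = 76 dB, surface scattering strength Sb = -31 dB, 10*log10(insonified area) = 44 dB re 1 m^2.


70 dB


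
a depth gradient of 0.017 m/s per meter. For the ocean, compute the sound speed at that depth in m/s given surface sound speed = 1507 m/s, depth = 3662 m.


c = 1507 + 0.017 * 3662 = 1569.254

1569.254 m/s


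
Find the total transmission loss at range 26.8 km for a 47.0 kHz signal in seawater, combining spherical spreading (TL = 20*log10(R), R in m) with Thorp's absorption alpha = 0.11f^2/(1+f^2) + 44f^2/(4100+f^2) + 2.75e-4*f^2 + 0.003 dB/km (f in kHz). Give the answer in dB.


520.75 dB


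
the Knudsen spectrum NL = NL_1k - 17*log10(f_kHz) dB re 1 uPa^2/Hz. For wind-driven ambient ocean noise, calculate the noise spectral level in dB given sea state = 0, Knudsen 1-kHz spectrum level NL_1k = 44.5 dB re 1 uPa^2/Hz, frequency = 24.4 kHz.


20.91 dB


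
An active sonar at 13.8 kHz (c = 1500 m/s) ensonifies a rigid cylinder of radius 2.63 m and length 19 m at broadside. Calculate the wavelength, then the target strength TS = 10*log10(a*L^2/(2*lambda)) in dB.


Step 1: lambda = c/f = 1500/13800 = 0.1087 m
Step 2: TS = 10*log10(a*L^2/(2*lambda)) = 10*log10(2.63*19^2/(2*0.1087)) = 36.4

36.4 dB


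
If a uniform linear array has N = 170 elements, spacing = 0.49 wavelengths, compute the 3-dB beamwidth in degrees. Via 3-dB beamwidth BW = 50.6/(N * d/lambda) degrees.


0.61 deg


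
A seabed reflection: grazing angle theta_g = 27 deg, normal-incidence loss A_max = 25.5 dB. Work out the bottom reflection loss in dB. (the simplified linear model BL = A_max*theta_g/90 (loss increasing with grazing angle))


BL = A_max * theta_g / 90 = 25.5 * 27 / 90 = 7.65

7.65 dB


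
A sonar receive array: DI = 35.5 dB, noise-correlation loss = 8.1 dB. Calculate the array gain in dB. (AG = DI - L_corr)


AG = DI - L_corr = 35.5 - 8.1 = 27.4

27.4 dB


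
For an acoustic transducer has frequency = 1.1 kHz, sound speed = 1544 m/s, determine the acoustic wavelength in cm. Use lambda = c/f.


lambda = c/f = 1544 / 1100 = 1.4036 m = 140.36 cm

140.36 cm


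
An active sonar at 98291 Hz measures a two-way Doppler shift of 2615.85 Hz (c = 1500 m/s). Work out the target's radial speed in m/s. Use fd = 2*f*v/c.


From fd = 2*f*v/c, v = c*fd/(2*f) = 1500 * 2615.85 / (2*98291) = 19.96

19.96 m/s


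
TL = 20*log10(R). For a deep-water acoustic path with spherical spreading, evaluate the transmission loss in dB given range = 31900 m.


90.08 dB


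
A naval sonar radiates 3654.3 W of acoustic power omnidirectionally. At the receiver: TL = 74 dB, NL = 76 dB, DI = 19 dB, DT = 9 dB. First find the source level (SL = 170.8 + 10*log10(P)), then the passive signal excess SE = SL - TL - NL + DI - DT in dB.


Step 1: SL = 170.8 + 10*log10(3654.3) = 206.43 dB
Step 2: SE = SL - TL - NL + DI - DT = 206.43 - 74 - 76 + 19 - 9 = 66.43

66.43 dB


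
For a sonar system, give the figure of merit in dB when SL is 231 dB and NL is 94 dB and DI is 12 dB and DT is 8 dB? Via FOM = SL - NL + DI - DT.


FOM = SL - NL + DI - DT = 231 - 94 + 12 - 8 = 141

141 dB


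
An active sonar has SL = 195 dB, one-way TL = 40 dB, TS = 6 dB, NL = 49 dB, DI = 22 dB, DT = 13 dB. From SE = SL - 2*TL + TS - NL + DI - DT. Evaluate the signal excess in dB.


81 dB


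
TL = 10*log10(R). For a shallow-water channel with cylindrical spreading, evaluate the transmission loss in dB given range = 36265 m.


TL = 10*log10(36265) = 45.59

45.59 dB


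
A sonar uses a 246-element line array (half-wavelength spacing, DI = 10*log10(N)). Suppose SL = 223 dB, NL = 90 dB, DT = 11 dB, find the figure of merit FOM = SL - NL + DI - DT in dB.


Step 1: DI = 10*log10(246) = 23.91 dB
Step 2: FOM = SL - NL + DI - DT = 223 - 90 + 23.91 - 11 = 145.91

145.91 dB


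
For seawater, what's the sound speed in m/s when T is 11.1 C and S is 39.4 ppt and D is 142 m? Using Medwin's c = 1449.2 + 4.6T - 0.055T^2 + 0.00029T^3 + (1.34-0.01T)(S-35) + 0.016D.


1501.56 m/s


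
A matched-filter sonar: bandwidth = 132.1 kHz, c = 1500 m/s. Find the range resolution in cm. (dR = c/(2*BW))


dR = c/(2*BW) = 1500 / (2 * 132.1e3) = 0.0057 m = 0.57 cm

0.57 cm


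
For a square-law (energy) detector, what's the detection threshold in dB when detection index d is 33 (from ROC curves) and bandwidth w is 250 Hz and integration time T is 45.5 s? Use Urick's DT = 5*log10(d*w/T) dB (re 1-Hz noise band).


DT = 5*log10(d*w/T) = 5*log10(33 * 250 / 45.5) = 5*log10(181.32) = 11.29

11.29 dB


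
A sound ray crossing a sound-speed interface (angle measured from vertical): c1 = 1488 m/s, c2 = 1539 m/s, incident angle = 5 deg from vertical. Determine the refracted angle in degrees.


sin(theta2) = (c2/c1)*sin(theta1) = (1539/1488)*sin(5 deg) = 0.09014
theta2 = arcsin(0.09014) = 5.17

5.17 deg


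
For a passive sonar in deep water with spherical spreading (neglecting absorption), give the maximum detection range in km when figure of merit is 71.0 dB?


At max range FOM = TL, so 20*log10(R) = 71.0
R = 10^(71.0/20) = 3548.13 m = 3.55 km

3.55 km


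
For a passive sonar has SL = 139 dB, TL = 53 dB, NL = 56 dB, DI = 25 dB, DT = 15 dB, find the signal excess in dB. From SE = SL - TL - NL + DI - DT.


40 dB


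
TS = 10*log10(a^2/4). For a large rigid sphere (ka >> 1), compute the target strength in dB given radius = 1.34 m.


-3.48 dB


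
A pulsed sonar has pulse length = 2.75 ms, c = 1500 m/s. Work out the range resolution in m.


2.0625 m


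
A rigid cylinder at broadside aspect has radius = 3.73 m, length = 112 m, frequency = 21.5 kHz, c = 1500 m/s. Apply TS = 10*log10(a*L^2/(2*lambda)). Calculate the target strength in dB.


lambda = 1500/21500 = 0.06977 m
TS = 10*log10(3.73*112^2/(2*0.06977)) = 55.25

55.25 dB


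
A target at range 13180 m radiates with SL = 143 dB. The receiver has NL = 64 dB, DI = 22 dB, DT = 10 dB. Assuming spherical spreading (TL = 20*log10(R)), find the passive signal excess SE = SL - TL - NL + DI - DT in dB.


Step 1: TL = 20*log10(13180) = 82.4 dB
Step 2: SE = 143 - 82.4 - 64 + 22 - 10 = 8.6

8.6 dB


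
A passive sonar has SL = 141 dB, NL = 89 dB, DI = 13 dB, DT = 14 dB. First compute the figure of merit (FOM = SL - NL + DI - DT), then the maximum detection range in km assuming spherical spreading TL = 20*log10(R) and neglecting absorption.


Step 1: FOM = SL - NL + DI - DT = 141 - 89 + 13 - 14 = 51 dB
Step 2: at max range FOM = TL = 20*log10(R), so R = 10^(51/20) = 354.81 m = 0.35 km

0.35 km


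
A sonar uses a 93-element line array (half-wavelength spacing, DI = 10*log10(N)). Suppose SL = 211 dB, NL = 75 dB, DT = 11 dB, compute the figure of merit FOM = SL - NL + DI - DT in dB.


Step 1: DI = 10*log10(93) = 19.68 dB
Step 2: FOM = SL - NL + DI - DT = 211 - 75 + 19.68 - 11 = 144.68

144.68 dB


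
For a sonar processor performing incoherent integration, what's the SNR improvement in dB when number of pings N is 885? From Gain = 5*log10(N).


14.73 dB


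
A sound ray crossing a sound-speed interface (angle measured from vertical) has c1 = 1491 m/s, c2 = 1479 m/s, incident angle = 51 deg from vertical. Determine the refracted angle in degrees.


sin(theta2) = (c2/c1)*sin(theta1) = (1479/1491)*sin(51 deg) = 0.77089
theta2 = arcsin(0.77089) = 50.43

50.43 deg


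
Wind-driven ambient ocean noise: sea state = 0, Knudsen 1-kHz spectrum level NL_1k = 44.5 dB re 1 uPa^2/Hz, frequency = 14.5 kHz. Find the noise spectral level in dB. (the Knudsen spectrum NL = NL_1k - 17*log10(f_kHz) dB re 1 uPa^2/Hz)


NL = NL_1k - 17*log10(f_kHz) = 44.5 - 17*log10(14.5) = 44.5 - (19.74) = 24.76

24.76 dB


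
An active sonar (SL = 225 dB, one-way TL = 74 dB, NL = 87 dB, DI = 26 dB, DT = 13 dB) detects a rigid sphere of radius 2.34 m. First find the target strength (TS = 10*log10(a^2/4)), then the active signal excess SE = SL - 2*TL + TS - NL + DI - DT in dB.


Step 1: TS = 10*log10(2.34^2/4) = 1.36 dB
Step 2: SE = SL - 2*TL + TS - NL + DI - DT = 225 - 2*74 + (1.36) - 87 + 26 - 13 = 4.36

4.36 dB


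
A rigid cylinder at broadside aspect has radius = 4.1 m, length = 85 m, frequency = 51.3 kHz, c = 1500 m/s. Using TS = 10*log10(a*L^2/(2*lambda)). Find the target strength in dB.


lambda = 1500/51300 = 0.02924 m
TS = 10*log10(4.1*85^2/(2*0.02924)) = 57.05

57.05 dB


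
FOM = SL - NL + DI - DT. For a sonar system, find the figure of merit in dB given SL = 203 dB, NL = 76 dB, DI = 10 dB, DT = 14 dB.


FOM = SL - NL + DI - DT = 203 - 76 + 10 - 14 = 123

123 dB


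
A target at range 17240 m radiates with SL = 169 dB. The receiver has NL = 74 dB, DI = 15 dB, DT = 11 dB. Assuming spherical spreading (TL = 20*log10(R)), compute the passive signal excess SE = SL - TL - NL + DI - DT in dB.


Step 1: TL = 20*log10(17240) = 84.73 dB
Step 2: SE = 169 - 84.73 - 74 + 15 - 11 = 14.27

14.27 dB


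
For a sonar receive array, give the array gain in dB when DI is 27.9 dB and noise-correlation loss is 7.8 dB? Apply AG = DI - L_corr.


20.1 dB


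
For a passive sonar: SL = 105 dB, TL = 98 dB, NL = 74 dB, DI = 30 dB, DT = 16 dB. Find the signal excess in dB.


-53 dB


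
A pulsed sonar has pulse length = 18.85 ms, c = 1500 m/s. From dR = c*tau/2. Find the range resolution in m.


14.1375 m


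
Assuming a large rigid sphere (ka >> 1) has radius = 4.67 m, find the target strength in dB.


TS = 10*log10(4.67^2 / 4) = 10*log10(5.452225) = 7.37

7.37 dB


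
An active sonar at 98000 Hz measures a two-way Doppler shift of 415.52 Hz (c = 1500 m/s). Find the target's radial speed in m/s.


From fd = 2*f*v/c, v = c*fd/(2*f) = 1500 * 415.52 / (2*98000) = 3.18

3.18 m/s


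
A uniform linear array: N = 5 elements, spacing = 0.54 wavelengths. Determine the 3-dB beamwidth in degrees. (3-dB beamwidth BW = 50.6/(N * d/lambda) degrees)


BW = 50.6 / (5 * 0.54) = 50.6 / 2.7 = 18.74

18.74 deg


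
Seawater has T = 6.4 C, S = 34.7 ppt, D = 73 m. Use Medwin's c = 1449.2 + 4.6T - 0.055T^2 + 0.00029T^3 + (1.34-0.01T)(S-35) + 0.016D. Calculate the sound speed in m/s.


c = 1449.2 + 4.6*6.4 - 0.055*6.4^2 + 0.00029*6.4^3 + (1.34 - 0.01*6.4)*(34.7 - 35) + 0.016*73 = 1477.25

1477.25 m/s


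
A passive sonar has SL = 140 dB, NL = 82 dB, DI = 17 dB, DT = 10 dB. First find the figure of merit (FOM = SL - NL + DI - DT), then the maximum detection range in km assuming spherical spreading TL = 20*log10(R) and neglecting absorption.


Step 1: FOM = SL - NL + DI - DT = 140 - 82 + 17 - 10 = 65 dB
Step 2: at max range FOM = TL = 20*log10(R), so R = 10^(65/20) = 1778.28 m = 1.78 km

1.78 km


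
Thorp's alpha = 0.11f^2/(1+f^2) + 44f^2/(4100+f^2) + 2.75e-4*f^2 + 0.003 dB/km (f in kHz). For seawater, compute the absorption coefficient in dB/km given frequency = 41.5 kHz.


13.602 dB/km


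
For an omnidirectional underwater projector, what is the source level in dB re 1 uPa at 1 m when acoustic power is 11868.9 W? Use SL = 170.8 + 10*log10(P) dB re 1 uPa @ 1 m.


211.54 dB


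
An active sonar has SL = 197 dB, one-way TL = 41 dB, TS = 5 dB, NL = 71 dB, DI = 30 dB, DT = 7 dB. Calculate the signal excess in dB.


72 dB


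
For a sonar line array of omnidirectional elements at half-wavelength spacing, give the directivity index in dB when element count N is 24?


DI = 10*log10(24) = 13.8

13.8 dB


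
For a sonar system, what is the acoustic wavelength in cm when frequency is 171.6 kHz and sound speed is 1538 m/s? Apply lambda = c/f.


0.9 cm


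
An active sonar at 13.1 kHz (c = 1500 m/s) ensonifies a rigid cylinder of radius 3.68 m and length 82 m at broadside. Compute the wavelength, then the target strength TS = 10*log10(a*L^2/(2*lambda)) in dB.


Step 1: lambda = c/f = 1500/13100 = 0.1145 m
Step 2: TS = 10*log10(a*L^2/(2*lambda)) = 10*log10(3.68*82^2/(2*0.1145)) = 50.34

50.34 dB


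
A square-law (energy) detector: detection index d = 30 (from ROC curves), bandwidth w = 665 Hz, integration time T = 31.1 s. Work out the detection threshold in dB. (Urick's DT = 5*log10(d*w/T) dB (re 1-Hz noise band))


DT = 5*log10(d*w/T) = 5*log10(30 * 665 / 31.1) = 5*log10(641.48) = 14.04

14.04 dB


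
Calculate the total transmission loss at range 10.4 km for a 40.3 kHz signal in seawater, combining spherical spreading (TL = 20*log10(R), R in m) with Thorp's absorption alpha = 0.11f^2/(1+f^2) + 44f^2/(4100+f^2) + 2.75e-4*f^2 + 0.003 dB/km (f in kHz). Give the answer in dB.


Step 1 (Thorp): alpha = 0.11*1624.09/(1+1624.09) + 44*1624.09/(4100+1624.09) + 2.75e-4*1624.09 + 0.003 = 13.0436 dB/km
Step 2: TL_spread = 20*log10(10400) = 80.34 dB
Step 3: TL_abs = alpha*R = 13.0436 * 10.4 = 135.65 dB
Step 4: TL_total = 80.34 + 135.65 = 215.99

215.99 dB


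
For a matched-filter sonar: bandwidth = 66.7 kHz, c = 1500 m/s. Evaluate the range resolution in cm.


1.12 cm


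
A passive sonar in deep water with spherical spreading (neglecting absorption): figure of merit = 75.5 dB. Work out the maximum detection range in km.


5.96 km


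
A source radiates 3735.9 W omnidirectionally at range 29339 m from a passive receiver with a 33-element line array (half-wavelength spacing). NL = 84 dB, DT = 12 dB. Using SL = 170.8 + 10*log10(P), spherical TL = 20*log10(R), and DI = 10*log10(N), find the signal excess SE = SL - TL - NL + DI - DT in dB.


Step 1: SL = 170.8 + 10*log10(3735.9) = 206.52 dB
Step 2: TL = 20*log10(29339) = 89.35 dB
Step 3: DI = 10*log10(33) = 15.19 dB
Step 4: SE = SL - TL - NL + DI - DT = 206.52 - 89.35 - 84 + 15.19 - 12 = 36.36

36.36 dB


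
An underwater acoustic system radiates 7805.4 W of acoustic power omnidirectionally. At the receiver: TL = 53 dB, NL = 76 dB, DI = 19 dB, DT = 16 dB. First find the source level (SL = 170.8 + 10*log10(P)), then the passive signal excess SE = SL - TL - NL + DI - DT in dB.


Step 1: SL = 170.8 + 10*log10(7805.4) = 209.72 dB
Step 2: SE = SL - TL - NL + DI - DT = 209.72 - 53 - 76 + 19 - 16 = 83.72

83.72 dB


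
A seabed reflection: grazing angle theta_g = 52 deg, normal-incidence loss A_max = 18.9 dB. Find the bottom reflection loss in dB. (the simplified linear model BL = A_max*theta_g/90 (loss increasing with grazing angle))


10.92 dB


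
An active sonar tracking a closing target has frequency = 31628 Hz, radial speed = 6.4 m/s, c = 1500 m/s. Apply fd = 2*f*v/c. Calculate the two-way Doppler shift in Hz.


fd = 2*f*v/c = 2 * 31628 * 6.4 / 1500 = 269.89

269.89 Hz


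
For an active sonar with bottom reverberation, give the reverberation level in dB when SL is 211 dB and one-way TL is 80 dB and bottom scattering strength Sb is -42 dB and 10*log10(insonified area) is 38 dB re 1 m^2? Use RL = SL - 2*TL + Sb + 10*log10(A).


RL = SL - 2*TL + Sb + 10*log10(A) = 211 - 2*80 + (-42) + 38 = 47

47 dB


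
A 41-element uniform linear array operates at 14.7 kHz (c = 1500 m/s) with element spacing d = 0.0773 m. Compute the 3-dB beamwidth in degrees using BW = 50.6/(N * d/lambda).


Step 1: lambda = 1500/14700 = 0.10204 m
Step 2: d/lambda = 0.0773/0.10204 = 0.7575
Step 3: BW = 50.6/(N * d/lambda) = 50.6/(41 * 0.7575) = 1.63

1.63 deg


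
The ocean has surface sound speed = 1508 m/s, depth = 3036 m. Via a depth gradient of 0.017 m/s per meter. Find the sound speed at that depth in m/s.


1559.612 m/s


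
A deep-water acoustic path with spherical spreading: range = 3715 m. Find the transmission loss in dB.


71.4 dB


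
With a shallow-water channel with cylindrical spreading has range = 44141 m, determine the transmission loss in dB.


46.45 dB


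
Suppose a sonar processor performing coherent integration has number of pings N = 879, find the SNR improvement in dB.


Gain = 10*log10(879) = 29.44

29.44 dB


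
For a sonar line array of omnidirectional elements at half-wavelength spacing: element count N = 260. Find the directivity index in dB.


24.15 dB


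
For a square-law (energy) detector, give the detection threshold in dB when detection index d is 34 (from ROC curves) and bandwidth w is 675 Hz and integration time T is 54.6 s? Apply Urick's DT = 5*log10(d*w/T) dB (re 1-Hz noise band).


13.12 dB


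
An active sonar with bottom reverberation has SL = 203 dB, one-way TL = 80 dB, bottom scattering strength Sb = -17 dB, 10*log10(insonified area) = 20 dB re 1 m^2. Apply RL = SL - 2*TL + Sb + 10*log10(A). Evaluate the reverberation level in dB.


RL = SL - 2*TL + Sb + 10*log10(A) = 203 - 2*80 + (-17) + 20 = 46

46 dB


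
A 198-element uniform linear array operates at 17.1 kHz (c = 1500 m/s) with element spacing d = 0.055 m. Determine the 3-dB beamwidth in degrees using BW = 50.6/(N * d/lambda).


Step 1: lambda = 1500/17100 = 0.08772 m
Step 2: d/lambda = 0.055/0.08772 = 0.627
Step 3: BW = 50.6/(N * d/lambda) = 50.6/(198 * 0.627) = 0.41

0.41 deg


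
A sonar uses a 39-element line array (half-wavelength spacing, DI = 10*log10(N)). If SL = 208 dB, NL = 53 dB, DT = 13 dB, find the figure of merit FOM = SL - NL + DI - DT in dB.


Step 1: DI = 10*log10(39) = 15.91 dB
Step 2: FOM = SL - NL + DI - DT = 208 - 53 + 15.91 - 13 = 157.91

157.91 dB


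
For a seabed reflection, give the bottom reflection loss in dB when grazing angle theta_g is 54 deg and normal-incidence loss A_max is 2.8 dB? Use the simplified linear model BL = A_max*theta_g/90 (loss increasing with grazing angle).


BL = A_max * theta_g / 90 = 2.8 * 54 / 90 = 1.68

1.68 dB


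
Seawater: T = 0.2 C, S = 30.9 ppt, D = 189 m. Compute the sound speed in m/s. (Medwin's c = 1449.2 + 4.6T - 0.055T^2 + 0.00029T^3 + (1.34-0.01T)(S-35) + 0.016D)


1447.66 m/s


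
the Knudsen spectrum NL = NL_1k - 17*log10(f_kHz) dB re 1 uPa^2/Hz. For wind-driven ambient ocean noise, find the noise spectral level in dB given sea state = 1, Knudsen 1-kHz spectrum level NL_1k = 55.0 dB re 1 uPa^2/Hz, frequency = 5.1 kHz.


NL = NL_1k - 17*log10(f_kHz) = 55.0 - 17*log10(5.1) = 55.0 - (12.03) = 42.97

42.97 dB


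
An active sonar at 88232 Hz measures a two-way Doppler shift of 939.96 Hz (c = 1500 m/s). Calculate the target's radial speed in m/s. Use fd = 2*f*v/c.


7.99 m/s


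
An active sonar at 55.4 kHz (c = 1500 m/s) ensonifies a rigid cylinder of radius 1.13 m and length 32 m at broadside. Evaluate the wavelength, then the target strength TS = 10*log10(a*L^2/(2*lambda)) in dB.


Step 1: lambda = c/f = 1500/55400 = 0.02708 m
Step 2: TS = 10*log10(a*L^2/(2*lambda)) = 10*log10(1.13*32^2/(2*0.02708)) = 43.3

43.3 dB


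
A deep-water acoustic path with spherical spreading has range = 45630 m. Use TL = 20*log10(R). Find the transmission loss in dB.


TL = 20*log10(45630) = 93.19

93.19 dB


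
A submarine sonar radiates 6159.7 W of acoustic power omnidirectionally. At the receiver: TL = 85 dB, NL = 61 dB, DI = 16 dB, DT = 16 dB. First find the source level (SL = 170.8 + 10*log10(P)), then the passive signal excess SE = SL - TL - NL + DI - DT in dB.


Step 1: SL = 170.8 + 10*log10(6159.7) = 208.7 dB
Step 2: SE = SL - TL - NL + DI - DT = 208.7 - 85 - 61 + 16 - 16 = 62.7

62.7 dB


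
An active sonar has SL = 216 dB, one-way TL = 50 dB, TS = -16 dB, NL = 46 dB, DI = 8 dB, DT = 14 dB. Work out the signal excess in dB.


SE = SL - 2*TL + TS - NL + DI - DT = 216 - 2*50 + (-16) - 46 + 8 - 14 = 48

48 dB


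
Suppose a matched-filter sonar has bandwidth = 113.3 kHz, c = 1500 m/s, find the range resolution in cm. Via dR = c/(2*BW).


0.66 cm


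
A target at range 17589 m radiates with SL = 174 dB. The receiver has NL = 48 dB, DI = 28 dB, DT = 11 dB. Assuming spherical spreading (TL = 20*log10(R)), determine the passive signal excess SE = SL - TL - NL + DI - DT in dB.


Step 1: TL = 20*log10(17589) = 84.9 dB
Step 2: SE = 174 - 84.9 - 48 + 28 - 11 = 58.1

58.1 dB


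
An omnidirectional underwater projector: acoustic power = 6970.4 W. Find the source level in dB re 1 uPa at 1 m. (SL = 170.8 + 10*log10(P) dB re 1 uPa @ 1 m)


SL = 170.8 + 10*log10(6970.4) = 170.8 + 38.43 = 209.23

209.23 dB


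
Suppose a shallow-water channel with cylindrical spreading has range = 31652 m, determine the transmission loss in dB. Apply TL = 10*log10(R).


45.0 dB


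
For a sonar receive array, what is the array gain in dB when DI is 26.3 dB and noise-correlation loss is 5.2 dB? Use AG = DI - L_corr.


21.1 dB


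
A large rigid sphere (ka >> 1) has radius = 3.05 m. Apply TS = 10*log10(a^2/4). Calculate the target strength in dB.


TS = 10*log10(3.05^2 / 4) = 10*log10(2.325625) = 3.67

3.67 dB


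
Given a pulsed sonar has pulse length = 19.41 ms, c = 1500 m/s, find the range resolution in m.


dR = c*tau/2 = 1500 * 19.41e-3 / 2 = 14.5575

14.5575 m


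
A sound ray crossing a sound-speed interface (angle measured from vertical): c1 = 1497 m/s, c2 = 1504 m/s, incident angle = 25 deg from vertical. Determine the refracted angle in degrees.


sin(theta2) = (c2/c1)*sin(theta1) = (1504/1497)*sin(25 deg) = 0.42459
theta2 = arcsin(0.42459) = 25.12

25.12 deg


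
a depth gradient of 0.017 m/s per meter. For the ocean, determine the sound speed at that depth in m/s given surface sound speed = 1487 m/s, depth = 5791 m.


c = 1487 + 0.017 * 5791 = 1585.447

1585.447 m/s


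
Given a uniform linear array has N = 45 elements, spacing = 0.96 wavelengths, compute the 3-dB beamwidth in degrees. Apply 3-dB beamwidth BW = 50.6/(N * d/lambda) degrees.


1.17 deg


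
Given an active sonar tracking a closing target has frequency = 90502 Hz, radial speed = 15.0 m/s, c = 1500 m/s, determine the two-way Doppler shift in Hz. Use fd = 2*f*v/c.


fd = 2*f*v/c = 2 * 90502 * 15.0 / 1500 = 1810.04

1810.04 Hz


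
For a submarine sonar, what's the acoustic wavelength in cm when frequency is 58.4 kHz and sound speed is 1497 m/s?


lambda = c/f = 1497 / 58400 = 0.0256 m = 2.56 cm

2.56 cm


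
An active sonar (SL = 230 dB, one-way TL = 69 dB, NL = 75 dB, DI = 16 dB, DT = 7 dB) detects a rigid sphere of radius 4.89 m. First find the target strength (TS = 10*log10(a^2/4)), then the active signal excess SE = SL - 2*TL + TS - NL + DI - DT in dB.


Step 1: TS = 10*log10(4.89^2/4) = 7.77 dB
Step 2: SE = SL - 2*TL + TS - NL + DI - DT = 230 - 2*69 + (7.77) - 75 + 16 - 7 = 33.77

33.77 dB


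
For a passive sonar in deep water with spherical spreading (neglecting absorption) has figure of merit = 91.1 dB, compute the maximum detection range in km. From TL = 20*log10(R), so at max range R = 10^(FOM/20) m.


At max range FOM = TL, so 20*log10(R) = 91.1
R = 10^(91.1/20) = 35892.19 m = 35.89 km

35.89 km


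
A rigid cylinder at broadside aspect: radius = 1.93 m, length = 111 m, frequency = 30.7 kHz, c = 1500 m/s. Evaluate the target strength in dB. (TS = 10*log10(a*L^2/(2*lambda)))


53.86 dB


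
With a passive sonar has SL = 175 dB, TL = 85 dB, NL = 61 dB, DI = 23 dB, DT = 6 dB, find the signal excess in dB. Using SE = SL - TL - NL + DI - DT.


SE = SL - TL - NL + DI - DT = 175 - 85 - 61 + 23 - 6 = 46

46 dB


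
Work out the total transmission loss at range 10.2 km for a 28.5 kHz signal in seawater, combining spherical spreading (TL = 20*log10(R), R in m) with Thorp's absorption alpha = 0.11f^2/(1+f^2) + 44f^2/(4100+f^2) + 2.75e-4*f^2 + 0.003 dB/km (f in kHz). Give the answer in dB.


Step 1 (Thorp): alpha = 0.11*812.25/(1+812.25) + 44*812.25/(4100+812.25) + 2.75e-4*812.25 + 0.003 = 7.6117 dB/km
Step 2: TL_spread = 20*log10(10200) = 80.17 dB
Step 3: TL_abs = alpha*R = 7.6117 * 10.2 = 77.64 dB
Step 4: TL_total = 80.17 + 77.64 = 157.81

157.81 dB


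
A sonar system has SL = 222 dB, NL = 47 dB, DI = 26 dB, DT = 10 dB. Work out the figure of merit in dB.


FOM = SL - NL + DI - DT = 222 - 47 + 26 - 10 = 191

191 dB
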